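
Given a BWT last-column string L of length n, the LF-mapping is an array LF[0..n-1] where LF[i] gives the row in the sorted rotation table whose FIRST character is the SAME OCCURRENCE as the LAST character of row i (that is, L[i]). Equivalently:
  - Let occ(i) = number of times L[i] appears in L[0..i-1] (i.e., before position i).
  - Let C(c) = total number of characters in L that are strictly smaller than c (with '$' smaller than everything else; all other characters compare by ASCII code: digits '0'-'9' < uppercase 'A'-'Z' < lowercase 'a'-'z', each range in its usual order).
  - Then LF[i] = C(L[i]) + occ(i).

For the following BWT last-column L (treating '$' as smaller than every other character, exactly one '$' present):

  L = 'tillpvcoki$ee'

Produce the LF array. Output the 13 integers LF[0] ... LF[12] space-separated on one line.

Answer: 11 4 7 8 10 12 1 9 6 5 0 2 3

Derivation:
Char counts: '$':1, 'c':1, 'e':2, 'i':2, 'k':1, 'l':2, 'o':1, 'p':1, 't':1, 'v':1
C (first-col start): C('$')=0, C('c')=1, C('e')=2, C('i')=4, C('k')=6, C('l')=7, C('o')=9, C('p')=10, C('t')=11, C('v')=12
L[0]='t': occ=0, LF[0]=C('t')+0=11+0=11
L[1]='i': occ=0, LF[1]=C('i')+0=4+0=4
L[2]='l': occ=0, LF[2]=C('l')+0=7+0=7
L[3]='l': occ=1, LF[3]=C('l')+1=7+1=8
L[4]='p': occ=0, LF[4]=C('p')+0=10+0=10
L[5]='v': occ=0, LF[5]=C('v')+0=12+0=12
L[6]='c': occ=0, LF[6]=C('c')+0=1+0=1
L[7]='o': occ=0, LF[7]=C('o')+0=9+0=9
L[8]='k': occ=0, LF[8]=C('k')+0=6+0=6
L[9]='i': occ=1, LF[9]=C('i')+1=4+1=5
L[10]='$': occ=0, LF[10]=C('$')+0=0+0=0
L[11]='e': occ=0, LF[11]=C('e')+0=2+0=2
L[12]='e': occ=1, LF[12]=C('e')+1=2+1=3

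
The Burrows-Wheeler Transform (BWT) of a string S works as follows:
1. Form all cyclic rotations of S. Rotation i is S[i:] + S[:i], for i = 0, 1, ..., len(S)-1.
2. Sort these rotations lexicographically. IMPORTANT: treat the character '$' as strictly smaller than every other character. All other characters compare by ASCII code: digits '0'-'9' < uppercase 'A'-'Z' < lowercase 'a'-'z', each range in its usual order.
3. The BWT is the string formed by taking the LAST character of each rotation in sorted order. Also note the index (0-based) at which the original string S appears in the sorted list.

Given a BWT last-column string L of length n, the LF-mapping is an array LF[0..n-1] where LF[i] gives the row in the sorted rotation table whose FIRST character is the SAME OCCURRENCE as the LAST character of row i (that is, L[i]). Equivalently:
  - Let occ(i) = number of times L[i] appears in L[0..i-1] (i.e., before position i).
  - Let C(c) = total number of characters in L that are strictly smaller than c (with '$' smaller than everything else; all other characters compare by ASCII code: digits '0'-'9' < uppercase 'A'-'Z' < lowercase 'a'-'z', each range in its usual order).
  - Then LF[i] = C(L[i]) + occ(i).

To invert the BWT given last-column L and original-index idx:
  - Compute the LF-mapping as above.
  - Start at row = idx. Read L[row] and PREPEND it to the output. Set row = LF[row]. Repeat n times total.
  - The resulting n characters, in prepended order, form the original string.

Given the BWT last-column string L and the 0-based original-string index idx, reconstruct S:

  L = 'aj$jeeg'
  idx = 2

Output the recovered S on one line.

LF mapping: 1 5 0 6 2 3 4
Walk LF starting at row 2, prepending L[row]:
  step 1: row=2, L[2]='$', prepend. Next row=LF[2]=0
  step 2: row=0, L[0]='a', prepend. Next row=LF[0]=1
  step 3: row=1, L[1]='j', prepend. Next row=LF[1]=5
  step 4: row=5, L[5]='e', prepend. Next row=LF[5]=3
  step 5: row=3, L[3]='j', prepend. Next row=LF[3]=6
  step 6: row=6, L[6]='g', prepend. Next row=LF[6]=4
  step 7: row=4, L[4]='e', prepend. Next row=LF[4]=2
Reversed output: egjeja$

Answer: egjeja$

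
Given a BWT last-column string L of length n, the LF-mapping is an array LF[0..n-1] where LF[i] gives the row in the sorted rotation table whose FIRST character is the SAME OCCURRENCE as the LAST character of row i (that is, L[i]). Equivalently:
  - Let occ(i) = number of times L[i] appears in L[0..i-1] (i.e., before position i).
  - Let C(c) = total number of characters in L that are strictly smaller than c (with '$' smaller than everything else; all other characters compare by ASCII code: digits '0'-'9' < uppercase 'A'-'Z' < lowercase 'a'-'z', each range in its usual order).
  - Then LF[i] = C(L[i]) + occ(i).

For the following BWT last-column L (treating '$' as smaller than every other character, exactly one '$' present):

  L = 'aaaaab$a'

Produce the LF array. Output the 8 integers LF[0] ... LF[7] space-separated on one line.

Answer: 1 2 3 4 5 7 0 6

Derivation:
Char counts: '$':1, 'a':6, 'b':1
C (first-col start): C('$')=0, C('a')=1, C('b')=7
L[0]='a': occ=0, LF[0]=C('a')+0=1+0=1
L[1]='a': occ=1, LF[1]=C('a')+1=1+1=2
L[2]='a': occ=2, LF[2]=C('a')+2=1+2=3
L[3]='a': occ=3, LF[3]=C('a')+3=1+3=4
L[4]='a': occ=4, LF[4]=C('a')+4=1+4=5
L[5]='b': occ=0, LF[5]=C('b')+0=7+0=7
L[6]='$': occ=0, LF[6]=C('$')+0=0+0=0
L[7]='a': occ=5, LF[7]=C('a')+5=1+5=6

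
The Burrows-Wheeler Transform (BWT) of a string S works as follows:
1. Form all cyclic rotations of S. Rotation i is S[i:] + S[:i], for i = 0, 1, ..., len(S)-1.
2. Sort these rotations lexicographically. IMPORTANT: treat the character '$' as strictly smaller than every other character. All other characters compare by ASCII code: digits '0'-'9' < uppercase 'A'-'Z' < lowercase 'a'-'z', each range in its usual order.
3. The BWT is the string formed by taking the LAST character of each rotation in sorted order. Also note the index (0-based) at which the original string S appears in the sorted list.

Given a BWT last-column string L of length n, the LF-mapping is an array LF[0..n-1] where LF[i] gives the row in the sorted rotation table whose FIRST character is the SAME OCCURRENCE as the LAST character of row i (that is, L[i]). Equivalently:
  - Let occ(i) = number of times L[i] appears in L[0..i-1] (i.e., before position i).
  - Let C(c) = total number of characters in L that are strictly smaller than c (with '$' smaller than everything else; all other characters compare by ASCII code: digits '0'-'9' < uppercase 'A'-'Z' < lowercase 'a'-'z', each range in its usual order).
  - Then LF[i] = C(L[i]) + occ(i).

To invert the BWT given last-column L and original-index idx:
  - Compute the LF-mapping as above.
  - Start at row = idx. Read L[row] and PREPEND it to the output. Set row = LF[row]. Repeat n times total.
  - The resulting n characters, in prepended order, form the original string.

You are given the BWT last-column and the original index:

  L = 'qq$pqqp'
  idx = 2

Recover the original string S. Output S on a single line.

Answer: pqqqpq$

Derivation:
LF mapping: 3 4 0 1 5 6 2
Walk LF starting at row 2, prepending L[row]:
  step 1: row=2, L[2]='$', prepend. Next row=LF[2]=0
  step 2: row=0, L[0]='q', prepend. Next row=LF[0]=3
  step 3: row=3, L[3]='p', prepend. Next row=LF[3]=1
  step 4: row=1, L[1]='q', prepend. Next row=LF[1]=4
  step 5: row=4, L[4]='q', prepend. Next row=LF[4]=5
  step 6: row=5, L[5]='q', prepend. Next row=LF[5]=6
  step 7: row=6, L[6]='p', prepend. Next row=LF[6]=2
Reversed output: pqqqpq$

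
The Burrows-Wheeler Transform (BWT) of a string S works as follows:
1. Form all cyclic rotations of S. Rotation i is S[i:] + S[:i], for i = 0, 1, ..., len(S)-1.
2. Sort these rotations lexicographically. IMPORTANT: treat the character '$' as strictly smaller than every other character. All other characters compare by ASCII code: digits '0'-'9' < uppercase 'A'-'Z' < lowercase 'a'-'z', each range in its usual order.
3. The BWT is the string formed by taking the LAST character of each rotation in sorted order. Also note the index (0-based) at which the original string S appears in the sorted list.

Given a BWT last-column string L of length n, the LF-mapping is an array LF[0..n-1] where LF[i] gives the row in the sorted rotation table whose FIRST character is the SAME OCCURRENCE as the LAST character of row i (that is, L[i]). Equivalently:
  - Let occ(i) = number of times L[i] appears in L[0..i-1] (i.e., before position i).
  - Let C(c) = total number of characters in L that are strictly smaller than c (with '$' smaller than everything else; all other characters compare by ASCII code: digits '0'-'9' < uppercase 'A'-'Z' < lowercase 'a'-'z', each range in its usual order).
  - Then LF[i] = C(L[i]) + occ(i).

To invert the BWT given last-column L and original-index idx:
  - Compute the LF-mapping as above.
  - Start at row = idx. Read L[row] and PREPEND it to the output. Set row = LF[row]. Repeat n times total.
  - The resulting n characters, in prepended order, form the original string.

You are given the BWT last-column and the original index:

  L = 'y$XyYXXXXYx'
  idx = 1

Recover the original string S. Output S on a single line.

LF mapping: 9 0 1 10 6 2 3 4 5 7 8
Walk LF starting at row 1, prepending L[row]:
  step 1: row=1, L[1]='$', prepend. Next row=LF[1]=0
  step 2: row=0, L[0]='y', prepend. Next row=LF[0]=9
  step 3: row=9, L[9]='Y', prepend. Next row=LF[9]=7
  step 4: row=7, L[7]='X', prepend. Next row=LF[7]=4
  step 5: row=4, L[4]='Y', prepend. Next row=LF[4]=6
  step 6: row=6, L[6]='X', prepend. Next row=LF[6]=3
  step 7: row=3, L[3]='y', prepend. Next row=LF[3]=10
  step 8: row=10, L[10]='x', prepend. Next row=LF[10]=8
  step 9: row=8, L[8]='X', prepend. Next row=LF[8]=5
  step 10: row=5, L[5]='X', prepend. Next row=LF[5]=2
  step 11: row=2, L[2]='X', prepend. Next row=LF[2]=1
Reversed output: XXXxyXYXYy$

Answer: XXXxyXYXYy$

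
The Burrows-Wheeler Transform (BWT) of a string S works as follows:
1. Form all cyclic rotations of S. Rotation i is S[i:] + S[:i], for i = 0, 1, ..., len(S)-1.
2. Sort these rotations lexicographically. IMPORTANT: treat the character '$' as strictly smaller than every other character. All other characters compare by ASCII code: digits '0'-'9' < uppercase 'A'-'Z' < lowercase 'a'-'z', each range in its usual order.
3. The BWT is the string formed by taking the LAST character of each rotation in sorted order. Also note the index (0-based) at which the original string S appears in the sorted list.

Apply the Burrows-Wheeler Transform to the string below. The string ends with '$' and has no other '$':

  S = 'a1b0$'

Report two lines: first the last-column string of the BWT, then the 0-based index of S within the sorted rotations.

Answer: 0ba$1
3

Derivation:
All 5 rotations (rotation i = S[i:]+S[:i]):
  rot[0] = a1b0$
  rot[1] = 1b0$a
  rot[2] = b0$a1
  rot[3] = 0$a1b
  rot[4] = $a1b0
Sorted (with $ < everything):
  sorted[0] = $a1b0  (last char: '0')
  sorted[1] = 0$a1b  (last char: 'b')
  sorted[2] = 1b0$a  (last char: 'a')
  sorted[3] = a1b0$  (last char: '$')
  sorted[4] = b0$a1  (last char: '1')
Last column: 0ba$1
Original string S is at sorted index 3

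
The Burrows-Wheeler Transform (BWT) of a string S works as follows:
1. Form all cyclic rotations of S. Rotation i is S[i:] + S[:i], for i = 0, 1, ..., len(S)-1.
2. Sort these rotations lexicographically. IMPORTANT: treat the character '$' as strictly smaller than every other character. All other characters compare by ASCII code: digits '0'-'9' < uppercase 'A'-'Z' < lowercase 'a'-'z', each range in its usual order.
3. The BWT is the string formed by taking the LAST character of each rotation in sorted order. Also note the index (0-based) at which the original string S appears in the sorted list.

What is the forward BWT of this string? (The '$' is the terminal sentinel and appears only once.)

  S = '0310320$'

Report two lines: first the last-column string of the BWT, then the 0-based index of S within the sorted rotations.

All 8 rotations (rotation i = S[i:]+S[:i]):
  rot[0] = 0310320$
  rot[1] = 310320$0
  rot[2] = 10320$03
  rot[3] = 0320$031
  rot[4] = 320$0310
  rot[5] = 20$03103
  rot[6] = 0$031032
  rot[7] = $0310320
Sorted (with $ < everything):
  sorted[0] = $0310320  (last char: '0')
  sorted[1] = 0$031032  (last char: '2')
  sorted[2] = 0310320$  (last char: '$')
  sorted[3] = 0320$031  (last char: '1')
  sorted[4] = 10320$03  (last char: '3')
  sorted[5] = 20$03103  (last char: '3')
  sorted[6] = 310320$0  (last char: '0')
  sorted[7] = 320$0310  (last char: '0')
Last column: 02$13300
Original string S is at sorted index 2

Answer: 02$13300
2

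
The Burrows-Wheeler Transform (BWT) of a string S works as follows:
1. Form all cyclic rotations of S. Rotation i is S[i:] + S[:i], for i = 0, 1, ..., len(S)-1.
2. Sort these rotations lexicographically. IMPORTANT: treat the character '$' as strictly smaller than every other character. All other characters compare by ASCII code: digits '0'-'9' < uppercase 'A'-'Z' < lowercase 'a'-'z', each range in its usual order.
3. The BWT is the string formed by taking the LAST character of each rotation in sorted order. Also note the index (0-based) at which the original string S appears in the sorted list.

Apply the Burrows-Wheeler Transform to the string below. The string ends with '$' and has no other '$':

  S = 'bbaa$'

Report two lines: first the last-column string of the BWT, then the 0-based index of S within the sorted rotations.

All 5 rotations (rotation i = S[i:]+S[:i]):
  rot[0] = bbaa$
  rot[1] = baa$b
  rot[2] = aa$bb
  rot[3] = a$bba
  rot[4] = $bbaa
Sorted (with $ < everything):
  sorted[0] = $bbaa  (last char: 'a')
  sorted[1] = a$bba  (last char: 'a')
  sorted[2] = aa$bb  (last char: 'b')
  sorted[3] = baa$b  (last char: 'b')
  sorted[4] = bbaa$  (last char: '$')
Last column: aabb$
Original string S is at sorted index 4

Answer: aabb$
4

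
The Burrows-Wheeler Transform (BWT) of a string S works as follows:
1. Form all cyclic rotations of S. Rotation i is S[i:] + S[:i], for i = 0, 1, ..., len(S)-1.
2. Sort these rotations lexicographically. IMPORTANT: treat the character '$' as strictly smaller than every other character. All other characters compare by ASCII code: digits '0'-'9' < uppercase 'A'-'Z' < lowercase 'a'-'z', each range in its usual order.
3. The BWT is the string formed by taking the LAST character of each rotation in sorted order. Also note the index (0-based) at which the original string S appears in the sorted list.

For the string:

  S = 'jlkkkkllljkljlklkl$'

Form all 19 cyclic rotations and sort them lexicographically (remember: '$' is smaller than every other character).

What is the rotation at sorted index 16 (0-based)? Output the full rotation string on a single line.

All 19 rotations (rotation i = S[i:]+S[:i]):
  rot[0] = jlkkkkllljkljlklkl$
  rot[1] = lkkkkllljkljlklkl$j
  rot[2] = kkkkllljkljlklkl$jl
  rot[3] = kkkllljkljlklkl$jlk
  rot[4] = kkllljkljlklkl$jlkk
  rot[5] = kllljkljlklkl$jlkkk
  rot[6] = llljkljlklkl$jlkkkk
  rot[7] = lljkljlklkl$jlkkkkl
  rot[8] = ljkljlklkl$jlkkkkll
  rot[9] = jkljlklkl$jlkkkklll
  rot[10] = kljlklkl$jlkkkklllj
  rot[11] = ljlklkl$jlkkkkllljk
  rot[12] = jlklkl$jlkkkkllljkl
  rot[13] = lklkl$jlkkkkllljklj
  rot[14] = klkl$jlkkkkllljkljl
  rot[15] = lkl$jlkkkkllljkljlk
  rot[16] = kl$jlkkkkllljkljlkl
  rot[17] = l$jlkkkkllljkljlklk
  rot[18] = $jlkkkkllljkljlklkl
Sorted (with $ < everything):
  sorted[0] = $jlkkkkllljkljlklkl
  sorted[1] = jkljlklkl$jlkkkklll
  sorted[2] = jlkkkkllljkljlklkl$
  sorted[3] = jlklkl$jlkkkkllljkl
  sorted[4] = kkkkllljkljlklkl$jl
  sorted[5] = kkkllljkljlklkl$jlk
  sorted[6] = kkllljkljlklkl$jlkk
  sorted[7] = kl$jlkkkkllljkljlkl
  sorted[8] = kljlklkl$jlkkkklllj
  sorted[9] = klkl$jlkkkkllljkljl
  sorted[10] = kllljkljlklkl$jlkkk
  sorted[11] = l$jlkkkkllljkljlklk
  sorted[12] = ljkljlklkl$jlkkkkll
  sorted[13] = ljlklkl$jlkkkkllljk
  sorted[14] = lkkkkllljkljlklkl$j
  sorted[15] = lkl$jlkkkkllljkljlk
  sorted[16] = lklkl$jlkkkkllljklj
  sorted[17] = lljkljlklkl$jlkkkkl
  sorted[18] = llljkljlklkl$jlkkkk
sorted[16] = lklkl$jlkkkkllljklj

Answer: lklkl$jlkkkkllljklj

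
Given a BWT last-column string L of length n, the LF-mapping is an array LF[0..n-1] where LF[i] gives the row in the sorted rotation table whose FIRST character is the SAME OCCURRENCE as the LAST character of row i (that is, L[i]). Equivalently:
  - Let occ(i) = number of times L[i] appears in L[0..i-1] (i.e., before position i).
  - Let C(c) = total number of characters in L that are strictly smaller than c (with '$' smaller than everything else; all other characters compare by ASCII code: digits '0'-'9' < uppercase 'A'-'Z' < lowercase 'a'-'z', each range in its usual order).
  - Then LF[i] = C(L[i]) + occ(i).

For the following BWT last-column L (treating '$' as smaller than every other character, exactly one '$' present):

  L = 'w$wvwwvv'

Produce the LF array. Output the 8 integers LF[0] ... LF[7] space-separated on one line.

Char counts: '$':1, 'v':3, 'w':4
C (first-col start): C('$')=0, C('v')=1, C('w')=4
L[0]='w': occ=0, LF[0]=C('w')+0=4+0=4
L[1]='$': occ=0, LF[1]=C('$')+0=0+0=0
L[2]='w': occ=1, LF[2]=C('w')+1=4+1=5
L[3]='v': occ=0, LF[3]=C('v')+0=1+0=1
L[4]='w': occ=2, LF[4]=C('w')+2=4+2=6
L[5]='w': occ=3, LF[5]=C('w')+3=4+3=7
L[6]='v': occ=1, LF[6]=C('v')+1=1+1=2
L[7]='v': occ=2, LF[7]=C('v')+2=1+2=3

Answer: 4 0 5 1 6 7 2 3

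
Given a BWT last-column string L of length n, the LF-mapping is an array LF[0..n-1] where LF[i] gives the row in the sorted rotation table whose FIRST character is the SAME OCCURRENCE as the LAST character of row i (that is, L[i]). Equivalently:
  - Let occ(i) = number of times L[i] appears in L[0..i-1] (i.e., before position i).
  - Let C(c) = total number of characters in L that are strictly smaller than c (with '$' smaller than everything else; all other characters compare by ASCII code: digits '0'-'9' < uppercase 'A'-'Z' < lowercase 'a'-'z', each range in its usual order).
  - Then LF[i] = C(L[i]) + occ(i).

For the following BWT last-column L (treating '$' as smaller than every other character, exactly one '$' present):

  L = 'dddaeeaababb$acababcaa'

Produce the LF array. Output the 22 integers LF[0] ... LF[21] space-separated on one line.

Char counts: '$':1, 'a':9, 'b':5, 'c':2, 'd':3, 'e':2
C (first-col start): C('$')=0, C('a')=1, C('b')=10, C('c')=15, C('d')=17, C('e')=20
L[0]='d': occ=0, LF[0]=C('d')+0=17+0=17
L[1]='d': occ=1, LF[1]=C('d')+1=17+1=18
L[2]='d': occ=2, LF[2]=C('d')+2=17+2=19
L[3]='a': occ=0, LF[3]=C('a')+0=1+0=1
L[4]='e': occ=0, LF[4]=C('e')+0=20+0=20
L[5]='e': occ=1, LF[5]=C('e')+1=20+1=21
L[6]='a': occ=1, LF[6]=C('a')+1=1+1=2
L[7]='a': occ=2, LF[7]=C('a')+2=1+2=3
L[8]='b': occ=0, LF[8]=C('b')+0=10+0=10
L[9]='a': occ=3, LF[9]=C('a')+3=1+3=4
L[10]='b': occ=1, LF[10]=C('b')+1=10+1=11
L[11]='b': occ=2, LF[11]=C('b')+2=10+2=12
L[12]='$': occ=0, LF[12]=C('$')+0=0+0=0
L[13]='a': occ=4, LF[13]=C('a')+4=1+4=5
L[14]='c': occ=0, LF[14]=C('c')+0=15+0=15
L[15]='a': occ=5, LF[15]=C('a')+5=1+5=6
L[16]='b': occ=3, LF[16]=C('b')+3=10+3=13
L[17]='a': occ=6, LF[17]=C('a')+6=1+6=7
L[18]='b': occ=4, LF[18]=C('b')+4=10+4=14
L[19]='c': occ=1, LF[19]=C('c')+1=15+1=16
L[20]='a': occ=7, LF[20]=C('a')+7=1+7=8
L[21]='a': occ=8, LF[21]=C('a')+8=1+8=9

Answer: 17 18 19 1 20 21 2 3 10 4 11 12 0 5 15 6 13 7 14 16 8 9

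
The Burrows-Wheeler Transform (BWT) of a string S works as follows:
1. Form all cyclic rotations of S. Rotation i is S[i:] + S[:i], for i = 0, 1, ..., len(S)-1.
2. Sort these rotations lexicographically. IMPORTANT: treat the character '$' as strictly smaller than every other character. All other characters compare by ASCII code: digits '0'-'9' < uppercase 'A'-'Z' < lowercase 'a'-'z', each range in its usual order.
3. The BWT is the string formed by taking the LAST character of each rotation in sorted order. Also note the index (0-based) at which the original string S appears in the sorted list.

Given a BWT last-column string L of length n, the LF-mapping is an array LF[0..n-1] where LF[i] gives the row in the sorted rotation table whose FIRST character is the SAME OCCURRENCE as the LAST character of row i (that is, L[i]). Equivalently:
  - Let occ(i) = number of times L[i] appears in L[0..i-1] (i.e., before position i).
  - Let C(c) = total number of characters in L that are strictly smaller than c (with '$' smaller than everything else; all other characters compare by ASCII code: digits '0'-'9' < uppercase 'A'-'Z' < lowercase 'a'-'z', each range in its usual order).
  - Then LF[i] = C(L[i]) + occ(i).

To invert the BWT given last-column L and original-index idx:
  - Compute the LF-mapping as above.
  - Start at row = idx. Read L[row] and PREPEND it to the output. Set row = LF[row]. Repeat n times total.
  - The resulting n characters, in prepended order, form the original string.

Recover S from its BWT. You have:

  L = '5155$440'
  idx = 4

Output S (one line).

Answer: 4510545$

Derivation:
LF mapping: 5 2 6 7 0 3 4 1
Walk LF starting at row 4, prepending L[row]:
  step 1: row=4, L[4]='$', prepend. Next row=LF[4]=0
  step 2: row=0, L[0]='5', prepend. Next row=LF[0]=5
  step 3: row=5, L[5]='4', prepend. Next row=LF[5]=3
  step 4: row=3, L[3]='5', prepend. Next row=LF[3]=7
  step 5: row=7, L[7]='0', prepend. Next row=LF[7]=1
  step 6: row=1, L[1]='1', prepend. Next row=LF[1]=2
  step 7: row=2, L[2]='5', prepend. Next row=LF[2]=6
  step 8: row=6, L[6]='4', prepend. Next row=LF[6]=4
Reversed output: 4510545$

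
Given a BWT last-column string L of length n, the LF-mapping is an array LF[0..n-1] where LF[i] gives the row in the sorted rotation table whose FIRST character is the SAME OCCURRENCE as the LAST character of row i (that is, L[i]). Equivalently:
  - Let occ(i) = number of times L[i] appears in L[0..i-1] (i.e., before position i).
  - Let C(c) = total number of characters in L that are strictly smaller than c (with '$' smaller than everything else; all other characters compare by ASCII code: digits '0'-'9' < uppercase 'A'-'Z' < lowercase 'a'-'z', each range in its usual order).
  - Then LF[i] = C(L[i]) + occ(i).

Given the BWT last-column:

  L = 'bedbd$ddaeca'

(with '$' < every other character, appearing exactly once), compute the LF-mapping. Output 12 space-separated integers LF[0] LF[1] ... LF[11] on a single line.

Answer: 3 10 6 4 7 0 8 9 1 11 5 2

Derivation:
Char counts: '$':1, 'a':2, 'b':2, 'c':1, 'd':4, 'e':2
C (first-col start): C('$')=0, C('a')=1, C('b')=3, C('c')=5, C('d')=6, C('e')=10
L[0]='b': occ=0, LF[0]=C('b')+0=3+0=3
L[1]='e': occ=0, LF[1]=C('e')+0=10+0=10
L[2]='d': occ=0, LF[2]=C('d')+0=6+0=6
L[3]='b': occ=1, LF[3]=C('b')+1=3+1=4
L[4]='d': occ=1, LF[4]=C('d')+1=6+1=7
L[5]='$': occ=0, LF[5]=C('$')+0=0+0=0
L[6]='d': occ=2, LF[6]=C('d')+2=6+2=8
L[7]='d': occ=3, LF[7]=C('d')+3=6+3=9
L[8]='a': occ=0, LF[8]=C('a')+0=1+0=1
L[9]='e': occ=1, LF[9]=C('e')+1=10+1=11
L[10]='c': occ=0, LF[10]=C('c')+0=5+0=5
L[11]='a': occ=1, LF[11]=C('a')+1=1+1=2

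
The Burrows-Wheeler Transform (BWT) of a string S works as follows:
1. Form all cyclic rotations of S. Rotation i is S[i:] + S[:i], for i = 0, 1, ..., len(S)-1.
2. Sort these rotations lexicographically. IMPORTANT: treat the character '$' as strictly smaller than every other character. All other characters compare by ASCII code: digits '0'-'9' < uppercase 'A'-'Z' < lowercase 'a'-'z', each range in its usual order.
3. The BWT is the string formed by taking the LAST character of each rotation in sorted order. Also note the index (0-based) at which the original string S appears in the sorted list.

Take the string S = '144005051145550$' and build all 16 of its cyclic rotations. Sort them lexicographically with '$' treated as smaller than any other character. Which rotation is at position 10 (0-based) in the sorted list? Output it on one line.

Answer: 45550$1440050511

Derivation:
All 16 rotations (rotation i = S[i:]+S[:i]):
  rot[0] = 144005051145550$
  rot[1] = 44005051145550$1
  rot[2] = 4005051145550$14
  rot[3] = 005051145550$144
  rot[4] = 05051145550$1440
  rot[5] = 5051145550$14400
  rot[6] = 051145550$144005
  rot[7] = 51145550$1440050
  rot[8] = 1145550$14400505
  rot[9] = 145550$144005051
  rot[10] = 45550$1440050511
  rot[11] = 5550$14400505114
  rot[12] = 550$144005051145
  rot[13] = 50$1440050511455
  rot[14] = 0$14400505114555
  rot[15] = $144005051145550
Sorted (with $ < everything):
  sorted[0] = $144005051145550
  sorted[1] = 0$14400505114555
  sorted[2] = 005051145550$144
  sorted[3] = 05051145550$1440
  sorted[4] = 051145550$144005
  sorted[5] = 1145550$14400505
  sorted[6] = 144005051145550$
  sorted[7] = 145550$144005051
  sorted[8] = 4005051145550$14
  sorted[9] = 44005051145550$1
  sorted[10] = 45550$1440050511
  sorted[11] = 50$1440050511455
  sorted[12] = 5051145550$14400
  sorted[13] = 51145550$1440050
  sorted[14] = 550$144005051145
  sorted[15] = 5550$14400505114
sorted[10] = 45550$1440050511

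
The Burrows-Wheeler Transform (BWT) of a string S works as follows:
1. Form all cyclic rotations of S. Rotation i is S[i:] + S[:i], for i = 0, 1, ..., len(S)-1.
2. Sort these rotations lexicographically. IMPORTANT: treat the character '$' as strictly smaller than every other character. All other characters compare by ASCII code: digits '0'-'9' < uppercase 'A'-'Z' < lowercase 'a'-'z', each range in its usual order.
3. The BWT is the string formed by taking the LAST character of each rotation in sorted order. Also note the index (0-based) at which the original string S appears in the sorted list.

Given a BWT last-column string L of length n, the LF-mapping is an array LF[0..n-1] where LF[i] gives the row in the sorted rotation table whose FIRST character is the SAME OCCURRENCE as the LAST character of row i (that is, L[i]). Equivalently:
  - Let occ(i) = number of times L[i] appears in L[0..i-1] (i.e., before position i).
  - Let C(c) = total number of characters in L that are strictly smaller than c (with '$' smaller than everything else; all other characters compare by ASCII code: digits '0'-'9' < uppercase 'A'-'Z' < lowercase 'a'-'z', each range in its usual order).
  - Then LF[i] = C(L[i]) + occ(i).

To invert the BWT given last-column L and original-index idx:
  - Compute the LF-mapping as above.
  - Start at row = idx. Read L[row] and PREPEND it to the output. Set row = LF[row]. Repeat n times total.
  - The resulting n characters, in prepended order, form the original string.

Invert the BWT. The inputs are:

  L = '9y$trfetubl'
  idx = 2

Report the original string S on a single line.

Answer: butterfly9$

Derivation:
LF mapping: 1 10 0 7 6 4 3 8 9 2 5
Walk LF starting at row 2, prepending L[row]:
  step 1: row=2, L[2]='$', prepend. Next row=LF[2]=0
  step 2: row=0, L[0]='9', prepend. Next row=LF[0]=1
  step 3: row=1, L[1]='y', prepend. Next row=LF[1]=10
  step 4: row=10, L[10]='l', prepend. Next row=LF[10]=5
  step 5: row=5, L[5]='f', prepend. Next row=LF[5]=4
  step 6: row=4, L[4]='r', prepend. Next row=LF[4]=6
  step 7: row=6, L[6]='e', prepend. Next row=LF[6]=3
  step 8: row=3, L[3]='t', prepend. Next row=LF[3]=7
  step 9: row=7, L[7]='t', prepend. Next row=LF[7]=8
  step 10: row=8, L[8]='u', prepend. Next row=LF[8]=9
  step 11: row=9, L[9]='b', prepend. Next row=LF[9]=2
Reversed output: butterfly9$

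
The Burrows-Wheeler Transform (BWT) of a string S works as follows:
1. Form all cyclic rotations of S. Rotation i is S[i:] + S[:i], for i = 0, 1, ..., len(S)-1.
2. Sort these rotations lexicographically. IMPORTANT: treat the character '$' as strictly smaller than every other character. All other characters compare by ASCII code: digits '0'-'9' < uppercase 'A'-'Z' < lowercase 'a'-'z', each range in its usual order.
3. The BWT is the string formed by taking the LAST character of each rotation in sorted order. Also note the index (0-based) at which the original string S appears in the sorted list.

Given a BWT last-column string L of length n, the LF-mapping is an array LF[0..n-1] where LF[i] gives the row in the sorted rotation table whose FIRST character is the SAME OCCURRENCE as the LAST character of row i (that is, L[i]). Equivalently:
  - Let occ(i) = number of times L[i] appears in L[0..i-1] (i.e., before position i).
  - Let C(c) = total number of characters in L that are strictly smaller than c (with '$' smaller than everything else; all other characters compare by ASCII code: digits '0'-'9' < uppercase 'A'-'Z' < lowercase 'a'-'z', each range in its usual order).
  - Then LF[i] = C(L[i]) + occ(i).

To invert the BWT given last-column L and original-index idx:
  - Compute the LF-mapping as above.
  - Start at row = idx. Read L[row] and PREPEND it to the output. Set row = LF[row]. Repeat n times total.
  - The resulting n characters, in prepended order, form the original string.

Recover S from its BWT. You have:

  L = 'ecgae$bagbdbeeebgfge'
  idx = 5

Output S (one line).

LF mapping: 9 7 16 1 10 0 3 2 17 4 8 5 11 12 13 6 18 15 19 14
Walk LF starting at row 5, prepending L[row]:
  step 1: row=5, L[5]='$', prepend. Next row=LF[5]=0
  step 2: row=0, L[0]='e', prepend. Next row=LF[0]=9
  step 3: row=9, L[9]='b', prepend. Next row=LF[9]=4
  step 4: row=4, L[4]='e', prepend. Next row=LF[4]=10
  step 5: row=10, L[10]='d', prepend. Next row=LF[10]=8
  step 6: row=8, L[8]='g', prepend. Next row=LF[8]=17
  step 7: row=17, L[17]='f', prepend. Next row=LF[17]=15
  step 8: row=15, L[15]='b', prepend. Next row=LF[15]=6
  step 9: row=6, L[6]='b', prepend. Next row=LF[6]=3
  step 10: row=3, L[3]='a', prepend. Next row=LF[3]=1
  step 11: row=1, L[1]='c', prepend. Next row=LF[1]=7
  step 12: row=7, L[7]='a', prepend. Next row=LF[7]=2
  step 13: row=2, L[2]='g', prepend. Next row=LF[2]=16
  step 14: row=16, L[16]='g', prepend. Next row=LF[16]=18
  step 15: row=18, L[18]='g', prepend. Next row=LF[18]=19
  step 16: row=19, L[19]='e', prepend. Next row=LF[19]=14
  step 17: row=14, L[14]='e', prepend. Next row=LF[14]=13
  step 18: row=13, L[13]='e', prepend. Next row=LF[13]=12
  step 19: row=12, L[12]='e', prepend. Next row=LF[12]=11
  step 20: row=11, L[11]='b', prepend. Next row=LF[11]=5
Reversed output: beeeegggacabbfgdebe$

Answer: beeeegggacabbfgdebe$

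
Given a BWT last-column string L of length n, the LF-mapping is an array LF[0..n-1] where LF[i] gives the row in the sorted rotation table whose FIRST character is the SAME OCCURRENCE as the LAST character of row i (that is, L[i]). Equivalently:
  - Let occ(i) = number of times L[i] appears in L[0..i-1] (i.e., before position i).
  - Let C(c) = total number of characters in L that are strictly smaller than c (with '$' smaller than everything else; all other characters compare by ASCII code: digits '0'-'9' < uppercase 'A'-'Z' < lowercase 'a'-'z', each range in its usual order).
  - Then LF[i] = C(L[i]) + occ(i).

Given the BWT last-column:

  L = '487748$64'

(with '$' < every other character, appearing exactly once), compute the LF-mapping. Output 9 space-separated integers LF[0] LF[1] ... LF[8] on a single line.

Answer: 1 7 5 6 2 8 0 4 3

Derivation:
Char counts: '$':1, '4':3, '6':1, '7':2, '8':2
C (first-col start): C('$')=0, C('4')=1, C('6')=4, C('7')=5, C('8')=7
L[0]='4': occ=0, LF[0]=C('4')+0=1+0=1
L[1]='8': occ=0, LF[1]=C('8')+0=7+0=7
L[2]='7': occ=0, LF[2]=C('7')+0=5+0=5
L[3]='7': occ=1, LF[3]=C('7')+1=5+1=6
L[4]='4': occ=1, LF[4]=C('4')+1=1+1=2
L[5]='8': occ=1, LF[5]=C('8')+1=7+1=8
L[6]='$': occ=0, LF[6]=C('$')+0=0+0=0
L[7]='6': occ=0, LF[7]=C('6')+0=4+0=4
L[8]='4': occ=2, LF[8]=C('4')+2=1+2=3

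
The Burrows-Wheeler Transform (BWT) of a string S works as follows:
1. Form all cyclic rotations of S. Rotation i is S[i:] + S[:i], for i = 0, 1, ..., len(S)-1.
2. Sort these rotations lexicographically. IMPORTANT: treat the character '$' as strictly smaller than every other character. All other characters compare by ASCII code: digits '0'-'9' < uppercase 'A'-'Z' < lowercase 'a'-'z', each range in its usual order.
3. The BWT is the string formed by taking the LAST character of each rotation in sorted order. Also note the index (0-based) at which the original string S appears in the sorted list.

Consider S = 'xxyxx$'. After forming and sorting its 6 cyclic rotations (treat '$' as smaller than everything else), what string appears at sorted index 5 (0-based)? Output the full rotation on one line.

All 6 rotations (rotation i = S[i:]+S[:i]):
  rot[0] = xxyxx$
  rot[1] = xyxx$x
  rot[2] = yxx$xx
  rot[3] = xx$xxy
  rot[4] = x$xxyx
  rot[5] = $xxyxx
Sorted (with $ < everything):
  sorted[0] = $xxyxx
  sorted[1] = x$xxyx
  sorted[2] = xx$xxy
  sorted[3] = xxyxx$
  sorted[4] = xyxx$x
  sorted[5] = yxx$xx
sorted[5] = yxx$xx

Answer: yxx$xx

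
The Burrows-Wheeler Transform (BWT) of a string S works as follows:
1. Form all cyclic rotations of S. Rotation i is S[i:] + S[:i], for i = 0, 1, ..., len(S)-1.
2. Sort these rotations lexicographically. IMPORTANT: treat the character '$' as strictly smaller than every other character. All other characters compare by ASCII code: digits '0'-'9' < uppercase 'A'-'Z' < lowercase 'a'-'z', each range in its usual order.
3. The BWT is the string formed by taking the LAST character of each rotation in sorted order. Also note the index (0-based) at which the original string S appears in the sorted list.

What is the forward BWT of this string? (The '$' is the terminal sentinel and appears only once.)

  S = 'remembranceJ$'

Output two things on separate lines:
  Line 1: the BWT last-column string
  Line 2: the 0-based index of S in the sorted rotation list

All 13 rotations (rotation i = S[i:]+S[:i]):
  rot[0] = remembranceJ$
  rot[1] = emembranceJ$r
  rot[2] = membranceJ$re
  rot[3] = embranceJ$rem
  rot[4] = mbranceJ$reme
  rot[5] = branceJ$remem
  rot[6] = ranceJ$rememb
  rot[7] = anceJ$remembr
  rot[8] = nceJ$remembra
  rot[9] = ceJ$remembran
  rot[10] = eJ$remembranc
  rot[11] = J$remembrance
  rot[12] = $remembranceJ
Sorted (with $ < everything):
  sorted[0] = $remembranceJ  (last char: 'J')
  sorted[1] = J$remembrance  (last char: 'e')
  sorted[2] = anceJ$remembr  (last char: 'r')
  sorted[3] = branceJ$remem  (last char: 'm')
  sorted[4] = ceJ$remembran  (last char: 'n')
  sorted[5] = eJ$remembranc  (last char: 'c')
  sorted[6] = embranceJ$rem  (last char: 'm')
  sorted[7] = emembranceJ$r  (last char: 'r')
  sorted[8] = mbranceJ$reme  (last char: 'e')
  sorted[9] = membranceJ$re  (last char: 'e')
  sorted[10] = nceJ$remembra  (last char: 'a')
  sorted[11] = ranceJ$rememb  (last char: 'b')
  sorted[12] = remembranceJ$  (last char: '$')
Last column: Jermncmreeab$
Original string S is at sorted index 12

Answer: Jermncmreeab$
12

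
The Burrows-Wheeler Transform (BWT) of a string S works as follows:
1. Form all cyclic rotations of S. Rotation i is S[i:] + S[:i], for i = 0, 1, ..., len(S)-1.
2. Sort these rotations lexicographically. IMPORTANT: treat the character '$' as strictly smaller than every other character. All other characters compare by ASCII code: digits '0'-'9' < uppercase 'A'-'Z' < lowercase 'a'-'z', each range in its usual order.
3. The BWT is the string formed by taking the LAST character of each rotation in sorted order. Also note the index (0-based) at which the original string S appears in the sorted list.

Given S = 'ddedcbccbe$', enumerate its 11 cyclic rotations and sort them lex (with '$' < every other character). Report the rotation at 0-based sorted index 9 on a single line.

Answer: e$ddedcbccb

Derivation:
All 11 rotations (rotation i = S[i:]+S[:i]):
  rot[0] = ddedcbccbe$
  rot[1] = dedcbccbe$d
  rot[2] = edcbccbe$dd
  rot[3] = dcbccbe$dde
  rot[4] = cbccbe$dded
  rot[5] = bccbe$ddedc
  rot[6] = ccbe$ddedcb
  rot[7] = cbe$ddedcbc
  rot[8] = be$ddedcbcc
  rot[9] = e$ddedcbccb
  rot[10] = $ddedcbccbe
Sorted (with $ < everything):
  sorted[0] = $ddedcbccbe
  sorted[1] = bccbe$ddedc
  sorted[2] = be$ddedcbcc
  sorted[3] = cbccbe$dded
  sorted[4] = cbe$ddedcbc
  sorted[5] = ccbe$ddedcb
  sorted[6] = dcbccbe$dde
  sorted[7] = ddedcbccbe$
  sorted[8] = dedcbccbe$d
  sorted[9] = e$ddedcbccb
  sorted[10] = edcbccbe$dd
sorted[9] = e$ddedcbccb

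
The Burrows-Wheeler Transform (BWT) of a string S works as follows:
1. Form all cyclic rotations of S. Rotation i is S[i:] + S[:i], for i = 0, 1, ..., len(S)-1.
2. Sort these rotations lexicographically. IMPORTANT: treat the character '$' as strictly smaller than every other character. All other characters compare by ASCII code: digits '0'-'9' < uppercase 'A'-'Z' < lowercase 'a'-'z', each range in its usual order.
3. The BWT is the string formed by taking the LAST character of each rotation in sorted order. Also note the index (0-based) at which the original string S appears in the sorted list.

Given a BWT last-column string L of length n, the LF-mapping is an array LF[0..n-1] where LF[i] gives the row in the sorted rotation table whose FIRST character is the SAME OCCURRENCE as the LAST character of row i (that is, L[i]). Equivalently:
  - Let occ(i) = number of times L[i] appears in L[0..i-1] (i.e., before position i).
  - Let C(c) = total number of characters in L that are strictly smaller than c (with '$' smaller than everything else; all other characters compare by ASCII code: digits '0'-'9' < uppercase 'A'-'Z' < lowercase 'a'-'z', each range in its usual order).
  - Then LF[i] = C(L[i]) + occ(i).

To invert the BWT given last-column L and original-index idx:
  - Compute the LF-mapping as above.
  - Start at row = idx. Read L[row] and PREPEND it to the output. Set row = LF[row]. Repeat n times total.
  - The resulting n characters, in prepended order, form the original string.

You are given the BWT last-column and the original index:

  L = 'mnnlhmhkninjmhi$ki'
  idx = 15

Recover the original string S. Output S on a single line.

Answer: nhinlhmminhiknkjm$

Derivation:
LF mapping: 11 14 15 10 1 12 2 8 16 4 17 7 13 3 5 0 9 6
Walk LF starting at row 15, prepending L[row]:
  step 1: row=15, L[15]='$', prepend. Next row=LF[15]=0
  step 2: row=0, L[0]='m', prepend. Next row=LF[0]=11
  step 3: row=11, L[11]='j', prepend. Next row=LF[11]=7
  step 4: row=7, L[7]='k', prepend. Next row=LF[7]=8
  step 5: row=8, L[8]='n', prepend. Next row=LF[8]=16
  step 6: row=16, L[16]='k', prepend. Next row=LF[16]=9
  step 7: row=9, L[9]='i', prepend. Next row=LF[9]=4
  step 8: row=4, L[4]='h', prepend. Next row=LF[4]=1
  step 9: row=1, L[1]='n', prepend. Next row=LF[1]=14
  step 10: row=14, L[14]='i', prepend. Next row=LF[14]=5
  step 11: row=5, L[5]='m', prepend. Next row=LF[5]=12
  step 12: row=12, L[12]='m', prepend. Next row=LF[12]=13
  step 13: row=13, L[13]='h', prepend. Next row=LF[13]=3
  step 14: row=3, L[3]='l', prepend. Next row=LF[3]=10
  step 15: row=10, L[10]='n', prepend. Next row=LF[10]=17
  step 16: row=17, L[17]='i', prepend. Next row=LF[17]=6
  step 17: row=6, L[6]='h', prepend. Next row=LF[6]=2
  step 18: row=2, L[2]='n', prepend. Next row=LF[2]=15
Reversed output: nhinlhmminhiknkjm$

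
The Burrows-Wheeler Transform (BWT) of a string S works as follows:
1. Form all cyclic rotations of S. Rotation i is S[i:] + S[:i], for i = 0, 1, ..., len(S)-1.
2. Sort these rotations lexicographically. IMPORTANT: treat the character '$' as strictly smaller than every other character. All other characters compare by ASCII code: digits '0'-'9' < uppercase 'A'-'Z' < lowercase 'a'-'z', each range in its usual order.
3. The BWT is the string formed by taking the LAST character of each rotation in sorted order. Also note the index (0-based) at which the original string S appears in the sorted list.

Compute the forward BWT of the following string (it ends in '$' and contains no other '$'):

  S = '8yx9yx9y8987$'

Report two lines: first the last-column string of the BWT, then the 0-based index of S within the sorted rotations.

Answer: 789y$8xxyy998
4

Derivation:
All 13 rotations (rotation i = S[i:]+S[:i]):
  rot[0] = 8yx9yx9y8987$
  rot[1] = yx9yx9y8987$8
  rot[2] = x9yx9y8987$8y
  rot[3] = 9yx9y8987$8yx
  rot[4] = yx9y8987$8yx9
  rot[5] = x9y8987$8yx9y
  rot[6] = 9y8987$8yx9yx
  rot[7] = y8987$8yx9yx9
  rot[8] = 8987$8yx9yx9y
  rot[9] = 987$8yx9yx9y8
  rot[10] = 87$8yx9yx9y89
  rot[11] = 7$8yx9yx9y898
  rot[12] = $8yx9yx9y8987
Sorted (with $ < everything):
  sorted[0] = $8yx9yx9y8987  (last char: '7')
  sorted[1] = 7$8yx9yx9y898  (last char: '8')
  sorted[2] = 87$8yx9yx9y89  (last char: '9')
  sorted[3] = 8987$8yx9yx9y  (last char: 'y')
  sorted[4] = 8yx9yx9y8987$  (last char: '$')
  sorted[5] = 987$8yx9yx9y8  (last char: '8')
  sorted[6] = 9y8987$8yx9yx  (last char: 'x')
  sorted[7] = 9yx9y8987$8yx  (last char: 'x')
  sorted[8] = x9y8987$8yx9y  (last char: 'y')
  sorted[9] = x9yx9y8987$8y  (last char: 'y')
  sorted[10] = y8987$8yx9yx9  (last char: '9')
  sorted[11] = yx9y8987$8yx9  (last char: '9')
  sorted[12] = yx9yx9y8987$8  (last char: '8')
Last column: 789y$8xxyy998
Original string S is at sorted index 4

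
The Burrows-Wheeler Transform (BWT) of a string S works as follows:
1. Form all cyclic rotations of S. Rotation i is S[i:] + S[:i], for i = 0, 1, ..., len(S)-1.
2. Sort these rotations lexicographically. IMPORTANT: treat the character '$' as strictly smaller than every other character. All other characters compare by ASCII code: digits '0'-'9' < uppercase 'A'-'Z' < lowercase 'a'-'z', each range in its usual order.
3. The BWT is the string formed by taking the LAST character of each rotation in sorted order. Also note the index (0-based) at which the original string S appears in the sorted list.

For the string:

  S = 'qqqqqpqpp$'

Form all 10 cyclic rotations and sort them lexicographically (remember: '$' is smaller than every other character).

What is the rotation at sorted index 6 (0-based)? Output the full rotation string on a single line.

All 10 rotations (rotation i = S[i:]+S[:i]):
  rot[0] = qqqqqpqpp$
  rot[1] = qqqqpqpp$q
  rot[2] = qqqpqpp$qq
  rot[3] = qqpqpp$qqq
  rot[4] = qpqpp$qqqq
  rot[5] = pqpp$qqqqq
  rot[6] = qpp$qqqqqp
  rot[7] = pp$qqqqqpq
  rot[8] = p$qqqqqpqp
  rot[9] = $qqqqqpqpp
Sorted (with $ < everything):
  sorted[0] = $qqqqqpqpp
  sorted[1] = p$qqqqqpqp
  sorted[2] = pp$qqqqqpq
  sorted[3] = pqpp$qqqqq
  sorted[4] = qpp$qqqqqp
  sorted[5] = qpqpp$qqqq
  sorted[6] = qqpqpp$qqq
  sorted[7] = qqqpqpp$qq
  sorted[8] = qqqqpqpp$q
  sorted[9] = qqqqqpqpp$
sorted[6] = qqpqpp$qqq

Answer: qqpqpp$qqq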